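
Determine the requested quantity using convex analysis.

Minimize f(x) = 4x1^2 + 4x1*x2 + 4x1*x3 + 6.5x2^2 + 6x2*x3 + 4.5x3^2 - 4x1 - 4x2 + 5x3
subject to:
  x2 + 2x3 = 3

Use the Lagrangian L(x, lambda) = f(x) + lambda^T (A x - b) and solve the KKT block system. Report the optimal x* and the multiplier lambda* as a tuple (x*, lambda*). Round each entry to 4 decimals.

Form the Lagrangian:
  L(x, lambda) = (1/2) x^T Q x + c^T x + lambda^T (A x - b)
Stationarity (grad_x L = 0): Q x + c + A^T lambda = 0.
Primal feasibility: A x = b.

This gives the KKT block system:
  [ Q   A^T ] [ x     ]   [-c ]
  [ A    0  ] [ lambda ] = [ b ]

Solving the linear system:
  x*      = (-0.3857, 0.5429, 1.2286)
  lambda* = (-8.8857)
  f(x*)   = 16.0857

x* = (-0.3857, 0.5429, 1.2286), lambda* = (-8.8857)


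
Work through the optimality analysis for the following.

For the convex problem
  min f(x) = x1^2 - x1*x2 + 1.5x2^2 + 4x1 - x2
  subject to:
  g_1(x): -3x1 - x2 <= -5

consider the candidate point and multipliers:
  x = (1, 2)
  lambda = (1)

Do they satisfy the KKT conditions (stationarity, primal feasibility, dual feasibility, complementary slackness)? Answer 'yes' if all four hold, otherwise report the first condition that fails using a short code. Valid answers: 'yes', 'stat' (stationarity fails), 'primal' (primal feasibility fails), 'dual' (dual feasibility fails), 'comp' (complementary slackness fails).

Gradient of f: grad f(x) = Q x + c = (4, 4)
Constraint values g_i(x) = a_i^T x - b_i:
  g_1((1, 2)) = 0
Stationarity residual: grad f(x) + sum_i lambda_i a_i = (1, 3)
  -> stationarity FAILS
Primal feasibility (all g_i <= 0): OK
Dual feasibility (all lambda_i >= 0): OK
Complementary slackness (lambda_i * g_i(x) = 0 for all i): OK

Verdict: the first failing condition is stationarity -> stat.

stat


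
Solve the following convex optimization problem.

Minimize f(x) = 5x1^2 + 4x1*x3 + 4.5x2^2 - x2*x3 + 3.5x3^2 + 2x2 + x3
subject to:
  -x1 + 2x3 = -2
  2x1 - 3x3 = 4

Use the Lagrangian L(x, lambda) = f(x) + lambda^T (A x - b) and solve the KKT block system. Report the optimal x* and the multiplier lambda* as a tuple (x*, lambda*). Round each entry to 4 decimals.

Form the Lagrangian:
  L(x, lambda) = (1/2) x^T Q x + c^T x + lambda^T (A x - b)
Stationarity (grad_x L = 0): Q x + c + A^T lambda = 0.
Primal feasibility: A x = b.

This gives the KKT block system:
  [ Q   A^T ] [ x     ]   [-c ]
  [ A    0  ] [ lambda ] = [ b ]

Solving the linear system:
  x*      = (2, -0.2222, 0)
  lambda* = (-78.4444, -49.2222)
  f(x*)   = 19.7778

x* = (2, -0.2222, 0), lambda* = (-78.4444, -49.2222)


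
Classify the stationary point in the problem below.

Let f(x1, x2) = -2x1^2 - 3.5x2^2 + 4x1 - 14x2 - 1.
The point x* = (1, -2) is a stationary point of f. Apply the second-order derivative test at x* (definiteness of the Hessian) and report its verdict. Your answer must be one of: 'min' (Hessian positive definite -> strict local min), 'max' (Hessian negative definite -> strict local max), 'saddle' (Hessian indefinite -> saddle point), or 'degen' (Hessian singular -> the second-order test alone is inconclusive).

Compute the Hessian H = grad^2 f:
  H = [[-4, 0], [0, -7]]
Verify stationarity: grad f(x*) = H x* + g = (0, 0).
Eigenvalues of H: -7, -4.
Both eigenvalues < 0, so H is negative definite -> x* is a strict local max.

max


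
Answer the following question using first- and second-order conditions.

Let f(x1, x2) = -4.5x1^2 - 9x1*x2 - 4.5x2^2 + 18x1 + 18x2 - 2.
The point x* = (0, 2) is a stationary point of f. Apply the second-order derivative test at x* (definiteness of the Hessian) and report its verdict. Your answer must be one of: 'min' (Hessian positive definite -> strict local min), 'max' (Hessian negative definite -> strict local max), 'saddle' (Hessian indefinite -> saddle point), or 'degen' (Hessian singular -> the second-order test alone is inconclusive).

Compute the Hessian H = grad^2 f:
  H = [[-9, -9], [-9, -9]]
Verify stationarity: grad f(x*) = H x* + g = (0, 0).
Eigenvalues of H: -18, 0.
H has a zero eigenvalue (singular; negative semidefinite but not definite), so H is neither positive definite, negative definite, nor indefinite. The second-order test alone is inconclusive -> degen.
(Indeed, f is constant along the null direction of H through x*, so x* is not a strict local extremum.)

degen


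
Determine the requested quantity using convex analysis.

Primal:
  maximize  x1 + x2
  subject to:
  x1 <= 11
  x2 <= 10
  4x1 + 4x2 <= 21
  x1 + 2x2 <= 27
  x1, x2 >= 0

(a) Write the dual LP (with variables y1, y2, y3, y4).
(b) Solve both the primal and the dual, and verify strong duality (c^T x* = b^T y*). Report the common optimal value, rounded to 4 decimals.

The standard primal-dual pair for 'max c^T x s.t. A x <= b, x >= 0' is:
  Dual:  min b^T y  s.t.  A^T y >= c,  y >= 0.

So the dual LP is:
  minimize  11y1 + 10y2 + 21y3 + 27y4
  subject to:
    y1 + 4y3 + y4 >= 1
    y2 + 4y3 + 2y4 >= 1
    y1, y2, y3, y4 >= 0

Solving the primal: x* = (5.25, 0).
  primal value c^T x* = 5.25.
Solving the dual: y* = (0, 0, 0.25, 0).
  dual value b^T y* = 5.25.
Strong duality: c^T x* = b^T y*. Confirmed.

5.25


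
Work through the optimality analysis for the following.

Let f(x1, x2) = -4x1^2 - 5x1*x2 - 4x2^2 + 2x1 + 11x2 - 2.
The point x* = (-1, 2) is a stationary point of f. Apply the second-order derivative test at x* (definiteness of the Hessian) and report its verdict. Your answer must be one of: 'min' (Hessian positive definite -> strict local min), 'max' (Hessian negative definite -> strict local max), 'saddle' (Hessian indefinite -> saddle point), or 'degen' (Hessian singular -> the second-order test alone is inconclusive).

Compute the Hessian H = grad^2 f:
  H = [[-8, -5], [-5, -8]]
Verify stationarity: grad f(x*) = H x* + g = (0, 0).
Eigenvalues of H: -13, -3.
Both eigenvalues < 0, so H is negative definite -> x* is a strict local max.

max


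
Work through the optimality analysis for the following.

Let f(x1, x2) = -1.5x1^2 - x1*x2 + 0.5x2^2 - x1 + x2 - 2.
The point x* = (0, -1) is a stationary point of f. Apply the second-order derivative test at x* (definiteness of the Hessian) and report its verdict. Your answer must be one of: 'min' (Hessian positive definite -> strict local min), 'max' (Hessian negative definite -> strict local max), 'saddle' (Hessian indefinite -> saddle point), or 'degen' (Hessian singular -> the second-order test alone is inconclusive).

Compute the Hessian H = grad^2 f:
  H = [[-3, -1], [-1, 1]]
Verify stationarity: grad f(x*) = H x* + g = (0, 0).
Eigenvalues of H: -3.2361, 1.2361.
Eigenvalues have mixed signs, so H is indefinite -> x* is a saddle point.

saddle


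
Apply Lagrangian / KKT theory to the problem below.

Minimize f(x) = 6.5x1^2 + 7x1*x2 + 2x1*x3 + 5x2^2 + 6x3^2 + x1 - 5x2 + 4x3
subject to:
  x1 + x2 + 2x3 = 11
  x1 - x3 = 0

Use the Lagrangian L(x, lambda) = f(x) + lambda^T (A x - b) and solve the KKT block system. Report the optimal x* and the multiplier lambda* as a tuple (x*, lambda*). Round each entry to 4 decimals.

Form the Lagrangian:
  L(x, lambda) = (1/2) x^T Q x + c^T x + lambda^T (A x - b)
Stationarity (grad_x L = 0): Q x + c + A^T lambda = 0.
Primal feasibility: A x = b.

This gives the KKT block system:
  [ Q   A^T ] [ x     ]   [-c ]
  [ A    0  ] [ lambda ] = [ b ]

Solving the linear system:
  x*      = (3.026, 1.9221, 3.026)
  lambda* = (-35.4026, -24.4416)
  f(x*)   = 197.474

x* = (3.026, 1.9221, 3.026), lambda* = (-35.4026, -24.4416)


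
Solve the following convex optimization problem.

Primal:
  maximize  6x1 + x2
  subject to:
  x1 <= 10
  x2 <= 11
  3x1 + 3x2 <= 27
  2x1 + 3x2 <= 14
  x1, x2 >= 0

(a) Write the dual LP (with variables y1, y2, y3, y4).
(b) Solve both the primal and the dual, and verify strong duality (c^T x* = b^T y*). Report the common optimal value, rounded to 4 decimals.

The standard primal-dual pair for 'max c^T x s.t. A x <= b, x >= 0' is:
  Dual:  min b^T y  s.t.  A^T y >= c,  y >= 0.

So the dual LP is:
  minimize  10y1 + 11y2 + 27y3 + 14y4
  subject to:
    y1 + 3y3 + 2y4 >= 6
    y2 + 3y3 + 3y4 >= 1
    y1, y2, y3, y4 >= 0

Solving the primal: x* = (7, 0).
  primal value c^T x* = 42.
Solving the dual: y* = (0, 0, 0, 3).
  dual value b^T y* = 42.
Strong duality: c^T x* = b^T y*. Confirmed.

42


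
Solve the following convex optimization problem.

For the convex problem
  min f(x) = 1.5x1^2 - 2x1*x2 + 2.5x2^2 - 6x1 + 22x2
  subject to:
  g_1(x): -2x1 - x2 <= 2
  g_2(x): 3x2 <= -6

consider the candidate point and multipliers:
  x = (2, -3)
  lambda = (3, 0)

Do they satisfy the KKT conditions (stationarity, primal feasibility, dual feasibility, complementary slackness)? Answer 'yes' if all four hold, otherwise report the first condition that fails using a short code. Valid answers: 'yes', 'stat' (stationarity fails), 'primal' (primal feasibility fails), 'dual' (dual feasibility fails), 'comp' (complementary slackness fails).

Gradient of f: grad f(x) = Q x + c = (6, 3)
Constraint values g_i(x) = a_i^T x - b_i:
  g_1((2, -3)) = -3
  g_2((2, -3)) = -3
Stationarity residual: grad f(x) + sum_i lambda_i a_i = (0, 0)
  -> stationarity OK
Primal feasibility (all g_i <= 0): OK
Dual feasibility (all lambda_i >= 0): OK
Complementary slackness (lambda_i * g_i(x) = 0 for all i): FAILS

Verdict: the first failing condition is complementary_slackness -> comp.

comp


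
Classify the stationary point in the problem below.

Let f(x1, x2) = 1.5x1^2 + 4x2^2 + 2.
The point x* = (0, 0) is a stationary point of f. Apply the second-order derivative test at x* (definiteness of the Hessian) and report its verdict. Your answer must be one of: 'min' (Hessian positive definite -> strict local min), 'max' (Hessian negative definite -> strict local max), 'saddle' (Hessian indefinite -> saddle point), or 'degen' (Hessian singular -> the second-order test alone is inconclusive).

Compute the Hessian H = grad^2 f:
  H = [[3, 0], [0, 8]]
Verify stationarity: grad f(x*) = H x* + g = (0, 0).
Eigenvalues of H: 3, 8.
Both eigenvalues > 0, so H is positive definite -> x* is a strict local min.

min


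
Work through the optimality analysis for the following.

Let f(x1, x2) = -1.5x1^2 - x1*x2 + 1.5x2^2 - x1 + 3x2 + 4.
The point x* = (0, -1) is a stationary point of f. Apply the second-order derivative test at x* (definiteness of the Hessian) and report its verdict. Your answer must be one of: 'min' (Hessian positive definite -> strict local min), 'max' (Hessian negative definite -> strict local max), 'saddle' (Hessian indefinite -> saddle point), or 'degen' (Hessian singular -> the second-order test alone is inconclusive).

Compute the Hessian H = grad^2 f:
  H = [[-3, -1], [-1, 3]]
Verify stationarity: grad f(x*) = H x* + g = (0, 0).
Eigenvalues of H: -3.1623, 3.1623.
Eigenvalues have mixed signs, so H is indefinite -> x* is a saddle point.

saddle


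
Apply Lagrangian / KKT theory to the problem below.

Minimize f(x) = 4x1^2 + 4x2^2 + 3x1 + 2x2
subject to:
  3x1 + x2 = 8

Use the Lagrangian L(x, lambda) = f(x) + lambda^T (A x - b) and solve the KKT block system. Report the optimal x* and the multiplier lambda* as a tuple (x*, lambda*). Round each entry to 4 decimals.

Form the Lagrangian:
  L(x, lambda) = (1/2) x^T Q x + c^T x + lambda^T (A x - b)
Stationarity (grad_x L = 0): Q x + c + A^T lambda = 0.
Primal feasibility: A x = b.

This gives the KKT block system:
  [ Q   A^T ] [ x     ]   [-c ]
  [ A    0  ] [ lambda ] = [ b ]

Solving the linear system:
  x*      = (2.4375, 0.6875)
  lambda* = (-7.5)
  f(x*)   = 34.3438

x* = (2.4375, 0.6875), lambda* = (-7.5)


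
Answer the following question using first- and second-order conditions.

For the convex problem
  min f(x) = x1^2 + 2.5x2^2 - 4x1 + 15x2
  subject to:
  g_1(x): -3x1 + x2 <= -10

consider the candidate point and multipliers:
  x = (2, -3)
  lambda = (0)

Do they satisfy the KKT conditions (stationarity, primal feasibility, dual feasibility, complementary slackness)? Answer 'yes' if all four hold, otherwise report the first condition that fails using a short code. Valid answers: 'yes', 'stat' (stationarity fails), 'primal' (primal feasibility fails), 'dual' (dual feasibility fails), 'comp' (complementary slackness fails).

Gradient of f: grad f(x) = Q x + c = (0, 0)
Constraint values g_i(x) = a_i^T x - b_i:
  g_1((2, -3)) = 1
Stationarity residual: grad f(x) + sum_i lambda_i a_i = (0, 0)
  -> stationarity OK
Primal feasibility (all g_i <= 0): FAILS
Dual feasibility (all lambda_i >= 0): OK
Complementary slackness (lambda_i * g_i(x) = 0 for all i): OK

Verdict: the first failing condition is primal_feasibility -> primal.

primal


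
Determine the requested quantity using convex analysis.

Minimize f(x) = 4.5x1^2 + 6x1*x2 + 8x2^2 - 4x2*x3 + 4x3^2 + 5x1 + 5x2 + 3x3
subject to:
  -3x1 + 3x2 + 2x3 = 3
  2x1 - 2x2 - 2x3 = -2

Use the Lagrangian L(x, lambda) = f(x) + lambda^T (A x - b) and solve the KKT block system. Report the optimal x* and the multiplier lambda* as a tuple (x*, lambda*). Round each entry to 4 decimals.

Form the Lagrangian:
  L(x, lambda) = (1/2) x^T Q x + c^T x + lambda^T (A x - b)
Stationarity (grad_x L = 0): Q x + c + A^T lambda = 0.
Primal feasibility: A x = b.

This gives the KKT block system:
  [ Q   A^T ] [ x     ]   [-c ]
  [ A    0  ] [ lambda ] = [ b ]

Solving the linear system:
  x*      = (-0.8649, 0.1351, 0)
  lambda* = (0.4865, 1.7162)
  f(x*)   = -0.8378

x* = (-0.8649, 0.1351, 0), lambda* = (0.4865, 1.7162)


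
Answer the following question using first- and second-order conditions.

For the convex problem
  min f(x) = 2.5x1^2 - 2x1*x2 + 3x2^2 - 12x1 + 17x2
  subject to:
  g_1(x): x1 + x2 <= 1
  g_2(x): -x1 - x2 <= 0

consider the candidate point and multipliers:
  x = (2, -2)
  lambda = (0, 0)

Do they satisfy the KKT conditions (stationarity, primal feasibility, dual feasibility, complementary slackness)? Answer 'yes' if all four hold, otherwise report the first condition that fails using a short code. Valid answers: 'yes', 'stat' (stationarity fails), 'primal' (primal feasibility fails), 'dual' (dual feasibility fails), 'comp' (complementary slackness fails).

Gradient of f: grad f(x) = Q x + c = (2, 1)
Constraint values g_i(x) = a_i^T x - b_i:
  g_1((2, -2)) = -1
  g_2((2, -2)) = 0
Stationarity residual: grad f(x) + sum_i lambda_i a_i = (2, 1)
  -> stationarity FAILS
Primal feasibility (all g_i <= 0): OK
Dual feasibility (all lambda_i >= 0): OK
Complementary slackness (lambda_i * g_i(x) = 0 for all i): OK

Verdict: the first failing condition is stationarity -> stat.

stat


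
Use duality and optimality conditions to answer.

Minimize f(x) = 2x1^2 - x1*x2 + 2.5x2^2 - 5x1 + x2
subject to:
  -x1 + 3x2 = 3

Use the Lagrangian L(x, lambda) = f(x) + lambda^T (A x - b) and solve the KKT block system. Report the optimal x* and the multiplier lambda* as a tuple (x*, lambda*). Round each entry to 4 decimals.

Form the Lagrangian:
  L(x, lambda) = (1/2) x^T Q x + c^T x + lambda^T (A x - b)
Stationarity (grad_x L = 0): Q x + c + A^T lambda = 0.
Primal feasibility: A x = b.

This gives the KKT block system:
  [ Q   A^T ] [ x     ]   [-c ]
  [ A    0  ] [ lambda ] = [ b ]

Solving the linear system:
  x*      = (1.0286, 1.3429)
  lambda* = (-2.2286)
  f(x*)   = 1.4429

x* = (1.0286, 1.3429), lambda* = (-2.2286)


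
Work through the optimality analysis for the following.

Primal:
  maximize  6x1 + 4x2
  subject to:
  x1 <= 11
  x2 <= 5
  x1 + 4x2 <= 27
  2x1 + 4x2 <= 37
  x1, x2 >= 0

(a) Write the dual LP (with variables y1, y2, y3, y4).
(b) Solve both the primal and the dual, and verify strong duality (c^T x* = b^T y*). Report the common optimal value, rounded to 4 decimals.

The standard primal-dual pair for 'max c^T x s.t. A x <= b, x >= 0' is:
  Dual:  min b^T y  s.t.  A^T y >= c,  y >= 0.

So the dual LP is:
  minimize  11y1 + 5y2 + 27y3 + 37y4
  subject to:
    y1 + y3 + 2y4 >= 6
    y2 + 4y3 + 4y4 >= 4
    y1, y2, y3, y4 >= 0

Solving the primal: x* = (11, 3.75).
  primal value c^T x* = 81.
Solving the dual: y* = (4, 0, 0, 1).
  dual value b^T y* = 81.
Strong duality: c^T x* = b^T y*. Confirmed.

81


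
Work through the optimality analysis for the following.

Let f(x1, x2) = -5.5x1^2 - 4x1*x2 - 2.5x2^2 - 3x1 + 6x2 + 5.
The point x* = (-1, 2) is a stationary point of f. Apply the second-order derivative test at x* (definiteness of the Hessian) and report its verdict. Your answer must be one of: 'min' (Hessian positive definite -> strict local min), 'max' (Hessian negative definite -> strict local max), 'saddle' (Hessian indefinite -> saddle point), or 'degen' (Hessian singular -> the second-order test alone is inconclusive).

Compute the Hessian H = grad^2 f:
  H = [[-11, -4], [-4, -5]]
Verify stationarity: grad f(x*) = H x* + g = (0, 0).
Eigenvalues of H: -13, -3.
Both eigenvalues < 0, so H is negative definite -> x* is a strict local max.

max


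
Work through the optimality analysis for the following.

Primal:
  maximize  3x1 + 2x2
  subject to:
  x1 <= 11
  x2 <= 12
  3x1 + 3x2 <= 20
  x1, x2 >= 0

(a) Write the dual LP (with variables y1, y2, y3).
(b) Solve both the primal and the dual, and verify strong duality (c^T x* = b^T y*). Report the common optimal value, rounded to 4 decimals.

The standard primal-dual pair for 'max c^T x s.t. A x <= b, x >= 0' is:
  Dual:  min b^T y  s.t.  A^T y >= c,  y >= 0.

So the dual LP is:
  minimize  11y1 + 12y2 + 20y3
  subject to:
    y1 + 3y3 >= 3
    y2 + 3y3 >= 2
    y1, y2, y3 >= 0

Solving the primal: x* = (6.6667, 0).
  primal value c^T x* = 20.
Solving the dual: y* = (0, 0, 1).
  dual value b^T y* = 20.
Strong duality: c^T x* = b^T y*. Confirmed.

20


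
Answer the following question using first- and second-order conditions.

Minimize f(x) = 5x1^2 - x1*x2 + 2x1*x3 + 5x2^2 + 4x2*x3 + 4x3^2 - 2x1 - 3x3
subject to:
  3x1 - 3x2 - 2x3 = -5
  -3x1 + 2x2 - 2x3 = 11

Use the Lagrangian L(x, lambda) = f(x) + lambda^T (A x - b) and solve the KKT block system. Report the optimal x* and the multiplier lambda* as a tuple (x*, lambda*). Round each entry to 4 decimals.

Form the Lagrangian:
  L(x, lambda) = (1/2) x^T Q x + c^T x + lambda^T (A x - b)
Stationarity (grad_x L = 0): Q x + c + A^T lambda = 0.
Primal feasibility: A x = b.

This gives the KKT block system:
  [ Q   A^T ] [ x     ]   [-c ]
  [ A    0  ] [ lambda ] = [ b ]

Solving the linear system:
  x*      = (-1.0805, 1.9034, -1.9759)
  lambda* = (-0.2285, -6.4485)
  f(x*)   = 38.9396

x* = (-1.0805, 1.9034, -1.9759), lambda* = (-0.2285, -6.4485)


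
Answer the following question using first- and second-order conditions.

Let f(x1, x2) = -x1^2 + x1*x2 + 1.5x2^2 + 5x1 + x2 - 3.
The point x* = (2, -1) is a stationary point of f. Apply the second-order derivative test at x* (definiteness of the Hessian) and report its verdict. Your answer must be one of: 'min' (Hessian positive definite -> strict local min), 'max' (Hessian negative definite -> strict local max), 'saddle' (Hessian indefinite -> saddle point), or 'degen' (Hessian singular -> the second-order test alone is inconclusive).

Compute the Hessian H = grad^2 f:
  H = [[-2, 1], [1, 3]]
Verify stationarity: grad f(x*) = H x* + g = (0, 0).
Eigenvalues of H: -2.1926, 3.1926.
Eigenvalues have mixed signs, so H is indefinite -> x* is a saddle point.

saddle


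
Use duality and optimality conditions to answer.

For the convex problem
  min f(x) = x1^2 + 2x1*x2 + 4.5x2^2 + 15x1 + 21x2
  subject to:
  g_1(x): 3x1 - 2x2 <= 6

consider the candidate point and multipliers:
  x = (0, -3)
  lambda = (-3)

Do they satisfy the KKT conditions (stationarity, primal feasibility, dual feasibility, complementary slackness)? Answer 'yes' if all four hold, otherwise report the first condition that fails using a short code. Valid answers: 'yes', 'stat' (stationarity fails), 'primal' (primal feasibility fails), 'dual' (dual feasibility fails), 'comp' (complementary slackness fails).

Gradient of f: grad f(x) = Q x + c = (9, -6)
Constraint values g_i(x) = a_i^T x - b_i:
  g_1((0, -3)) = 0
Stationarity residual: grad f(x) + sum_i lambda_i a_i = (0, 0)
  -> stationarity OK
Primal feasibility (all g_i <= 0): OK
Dual feasibility (all lambda_i >= 0): FAILS
Complementary slackness (lambda_i * g_i(x) = 0 for all i): OK

Verdict: the first failing condition is dual_feasibility -> dual.

dual


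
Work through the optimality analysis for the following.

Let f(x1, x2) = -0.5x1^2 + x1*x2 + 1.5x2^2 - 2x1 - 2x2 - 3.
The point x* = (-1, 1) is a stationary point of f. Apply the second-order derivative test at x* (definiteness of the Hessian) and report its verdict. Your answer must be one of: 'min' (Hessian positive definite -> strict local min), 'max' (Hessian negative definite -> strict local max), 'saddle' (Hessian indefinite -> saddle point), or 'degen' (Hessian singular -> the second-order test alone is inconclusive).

Compute the Hessian H = grad^2 f:
  H = [[-1, 1], [1, 3]]
Verify stationarity: grad f(x*) = H x* + g = (0, 0).
Eigenvalues of H: -1.2361, 3.2361.
Eigenvalues have mixed signs, so H is indefinite -> x* is a saddle point.

saddle


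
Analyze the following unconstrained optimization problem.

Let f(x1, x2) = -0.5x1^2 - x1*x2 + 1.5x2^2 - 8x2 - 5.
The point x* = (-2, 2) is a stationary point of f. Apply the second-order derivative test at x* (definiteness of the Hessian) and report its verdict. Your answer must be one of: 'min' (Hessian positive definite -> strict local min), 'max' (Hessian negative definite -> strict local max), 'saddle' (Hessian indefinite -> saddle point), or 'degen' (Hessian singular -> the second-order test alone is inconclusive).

Compute the Hessian H = grad^2 f:
  H = [[-1, -1], [-1, 3]]
Verify stationarity: grad f(x*) = H x* + g = (0, 0).
Eigenvalues of H: -1.2361, 3.2361.
Eigenvalues have mixed signs, so H is indefinite -> x* is a saddle point.

saddle


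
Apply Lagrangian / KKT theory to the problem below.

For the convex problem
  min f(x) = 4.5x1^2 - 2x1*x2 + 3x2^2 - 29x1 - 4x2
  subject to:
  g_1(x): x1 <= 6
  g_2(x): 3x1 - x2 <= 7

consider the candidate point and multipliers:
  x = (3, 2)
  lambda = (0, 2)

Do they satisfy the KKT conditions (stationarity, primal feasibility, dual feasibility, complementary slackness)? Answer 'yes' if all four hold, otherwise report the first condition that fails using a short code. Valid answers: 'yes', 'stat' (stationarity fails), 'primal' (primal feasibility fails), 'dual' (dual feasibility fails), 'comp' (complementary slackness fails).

Gradient of f: grad f(x) = Q x + c = (-6, 2)
Constraint values g_i(x) = a_i^T x - b_i:
  g_1((3, 2)) = -3
  g_2((3, 2)) = 0
Stationarity residual: grad f(x) + sum_i lambda_i a_i = (0, 0)
  -> stationarity OK
Primal feasibility (all g_i <= 0): OK
Dual feasibility (all lambda_i >= 0): OK
Complementary slackness (lambda_i * g_i(x) = 0 for all i): OK

Verdict: yes, KKT holds.

yes


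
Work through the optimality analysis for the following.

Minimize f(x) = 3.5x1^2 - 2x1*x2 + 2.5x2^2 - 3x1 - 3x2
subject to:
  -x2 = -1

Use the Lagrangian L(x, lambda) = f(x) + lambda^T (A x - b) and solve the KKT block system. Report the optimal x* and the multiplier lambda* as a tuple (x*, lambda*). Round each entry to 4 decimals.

Form the Lagrangian:
  L(x, lambda) = (1/2) x^T Q x + c^T x + lambda^T (A x - b)
Stationarity (grad_x L = 0): Q x + c + A^T lambda = 0.
Primal feasibility: A x = b.

This gives the KKT block system:
  [ Q   A^T ] [ x     ]   [-c ]
  [ A    0  ] [ lambda ] = [ b ]

Solving the linear system:
  x*      = (0.7143, 1)
  lambda* = (0.5714)
  f(x*)   = -2.2857

x* = (0.7143, 1), lambda* = (0.5714)


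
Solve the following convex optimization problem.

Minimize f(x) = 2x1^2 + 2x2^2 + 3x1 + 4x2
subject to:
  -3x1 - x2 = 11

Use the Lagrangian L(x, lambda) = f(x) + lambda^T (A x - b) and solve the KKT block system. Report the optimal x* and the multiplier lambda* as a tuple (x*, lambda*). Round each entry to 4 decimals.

Form the Lagrangian:
  L(x, lambda) = (1/2) x^T Q x + c^T x + lambda^T (A x - b)
Stationarity (grad_x L = 0): Q x + c + A^T lambda = 0.
Primal feasibility: A x = b.

This gives the KKT block system:
  [ Q   A^T ] [ x     ]   [-c ]
  [ A    0  ] [ lambda ] = [ b ]

Solving the linear system:
  x*      = (-3.075, -1.775)
  lambda* = (-3.1)
  f(x*)   = 8.8875

x* = (-3.075, -1.775), lambda* = (-3.1)


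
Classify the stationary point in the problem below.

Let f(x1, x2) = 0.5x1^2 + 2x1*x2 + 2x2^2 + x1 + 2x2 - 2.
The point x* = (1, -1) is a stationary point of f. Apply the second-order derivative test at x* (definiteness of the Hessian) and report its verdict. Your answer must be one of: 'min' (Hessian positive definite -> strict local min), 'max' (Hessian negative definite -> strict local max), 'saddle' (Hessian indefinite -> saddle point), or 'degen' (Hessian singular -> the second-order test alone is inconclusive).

Compute the Hessian H = grad^2 f:
  H = [[1, 2], [2, 4]]
Verify stationarity: grad f(x*) = H x* + g = (0, 0).
Eigenvalues of H: 0, 5.
H has a zero eigenvalue (singular; positive semidefinite but not definite), so H is neither positive definite, negative definite, nor indefinite. The second-order test alone is inconclusive -> degen.
(Indeed, f is constant along the null direction of H through x*, so x* is not a strict local extremum.)

degen


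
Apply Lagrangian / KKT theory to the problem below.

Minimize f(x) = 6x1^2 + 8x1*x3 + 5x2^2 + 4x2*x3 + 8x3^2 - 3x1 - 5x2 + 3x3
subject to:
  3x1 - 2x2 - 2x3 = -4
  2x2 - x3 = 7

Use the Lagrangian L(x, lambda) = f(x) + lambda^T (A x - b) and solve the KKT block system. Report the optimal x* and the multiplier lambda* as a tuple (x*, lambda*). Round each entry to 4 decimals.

Form the Lagrangian:
  L(x, lambda) = (1/2) x^T Q x + c^T x + lambda^T (A x - b)
Stationarity (grad_x L = 0): Q x + c + A^T lambda = 0.
Primal feasibility: A x = b.

This gives the KKT block system:
  [ Q   A^T ] [ x     ]   [-c ]
  [ A    0  ] [ lambda ] = [ b ]

Solving the linear system:
  x*      = (0.0297, 3.0149, -0.9703)
  lambda* = (3.4686, -7.165)
  f(x*)   = 22.9777

x* = (0.0297, 3.0149, -0.9703), lambda* = (3.4686, -7.165)


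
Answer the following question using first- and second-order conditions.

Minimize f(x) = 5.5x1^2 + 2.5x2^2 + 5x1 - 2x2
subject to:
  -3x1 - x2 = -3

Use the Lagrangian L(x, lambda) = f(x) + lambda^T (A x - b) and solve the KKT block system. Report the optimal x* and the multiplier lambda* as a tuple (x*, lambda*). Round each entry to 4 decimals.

Form the Lagrangian:
  L(x, lambda) = (1/2) x^T Q x + c^T x + lambda^T (A x - b)
Stationarity (grad_x L = 0): Q x + c + A^T lambda = 0.
Primal feasibility: A x = b.

This gives the KKT block system:
  [ Q   A^T ] [ x     ]   [-c ]
  [ A    0  ] [ lambda ] = [ b ]

Solving the linear system:
  x*      = (0.6071, 1.1786)
  lambda* = (3.8929)
  f(x*)   = 6.1786

x* = (0.6071, 1.1786), lambda* = (3.8929)


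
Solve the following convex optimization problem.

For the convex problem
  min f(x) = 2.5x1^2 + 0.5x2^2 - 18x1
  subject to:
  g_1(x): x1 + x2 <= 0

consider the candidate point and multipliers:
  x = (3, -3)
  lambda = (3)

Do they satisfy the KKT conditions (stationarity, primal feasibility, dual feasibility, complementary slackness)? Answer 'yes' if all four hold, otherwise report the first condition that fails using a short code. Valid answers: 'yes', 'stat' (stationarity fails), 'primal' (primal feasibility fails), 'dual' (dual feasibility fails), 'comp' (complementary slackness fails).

Gradient of f: grad f(x) = Q x + c = (-3, -3)
Constraint values g_i(x) = a_i^T x - b_i:
  g_1((3, -3)) = 0
Stationarity residual: grad f(x) + sum_i lambda_i a_i = (0, 0)
  -> stationarity OK
Primal feasibility (all g_i <= 0): OK
Dual feasibility (all lambda_i >= 0): OK
Complementary slackness (lambda_i * g_i(x) = 0 for all i): OK

Verdict: yes, KKT holds.

yes


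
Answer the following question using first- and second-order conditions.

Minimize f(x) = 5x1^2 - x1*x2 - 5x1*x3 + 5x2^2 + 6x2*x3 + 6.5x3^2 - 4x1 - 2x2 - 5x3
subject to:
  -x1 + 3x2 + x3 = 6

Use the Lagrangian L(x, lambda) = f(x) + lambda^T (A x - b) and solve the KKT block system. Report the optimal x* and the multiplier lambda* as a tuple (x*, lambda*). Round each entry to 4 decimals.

Form the Lagrangian:
  L(x, lambda) = (1/2) x^T Q x + c^T x + lambda^T (A x - b)
Stationarity (grad_x L = 0): Q x + c + A^T lambda = 0.
Primal feasibility: A x = b.

This gives the KKT block system:
  [ Q   A^T ] [ x     ]   [-c ]
  [ A    0  ] [ lambda ] = [ b ]

Solving the linear system:
  x*      = (-0.0414, 2.0243, -0.1144)
  lambda* = (-5.8662)
  f(x*)   = 15.9428

x* = (-0.0414, 2.0243, -0.1144), lambda* = (-5.8662)


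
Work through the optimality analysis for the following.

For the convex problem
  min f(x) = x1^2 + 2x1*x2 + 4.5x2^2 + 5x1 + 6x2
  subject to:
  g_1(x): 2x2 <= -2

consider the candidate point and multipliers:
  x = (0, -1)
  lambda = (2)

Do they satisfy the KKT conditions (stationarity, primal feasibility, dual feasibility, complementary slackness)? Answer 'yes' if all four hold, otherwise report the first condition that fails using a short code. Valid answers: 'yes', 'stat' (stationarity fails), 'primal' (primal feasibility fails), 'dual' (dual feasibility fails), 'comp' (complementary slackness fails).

Gradient of f: grad f(x) = Q x + c = (3, -3)
Constraint values g_i(x) = a_i^T x - b_i:
  g_1((0, -1)) = 0
Stationarity residual: grad f(x) + sum_i lambda_i a_i = (3, 1)
  -> stationarity FAILS
Primal feasibility (all g_i <= 0): OK
Dual feasibility (all lambda_i >= 0): OK
Complementary slackness (lambda_i * g_i(x) = 0 for all i): OK

Verdict: the first failing condition is stationarity -> stat.

stat


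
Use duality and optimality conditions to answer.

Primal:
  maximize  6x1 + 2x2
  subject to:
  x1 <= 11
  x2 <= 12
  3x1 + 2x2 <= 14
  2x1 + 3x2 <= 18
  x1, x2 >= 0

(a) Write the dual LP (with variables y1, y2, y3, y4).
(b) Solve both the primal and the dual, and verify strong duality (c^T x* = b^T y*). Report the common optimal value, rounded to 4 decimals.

The standard primal-dual pair for 'max c^T x s.t. A x <= b, x >= 0' is:
  Dual:  min b^T y  s.t.  A^T y >= c,  y >= 0.

So the dual LP is:
  minimize  11y1 + 12y2 + 14y3 + 18y4
  subject to:
    y1 + 3y3 + 2y4 >= 6
    y2 + 2y3 + 3y4 >= 2
    y1, y2, y3, y4 >= 0

Solving the primal: x* = (4.6667, 0).
  primal value c^T x* = 28.
Solving the dual: y* = (0, 0, 2, 0).
  dual value b^T y* = 28.
Strong duality: c^T x* = b^T y*. Confirmed.

28


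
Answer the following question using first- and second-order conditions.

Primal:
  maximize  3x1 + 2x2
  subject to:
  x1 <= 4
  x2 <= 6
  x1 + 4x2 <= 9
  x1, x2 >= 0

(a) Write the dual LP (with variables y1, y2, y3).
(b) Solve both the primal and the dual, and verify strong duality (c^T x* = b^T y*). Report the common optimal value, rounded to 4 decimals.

The standard primal-dual pair for 'max c^T x s.t. A x <= b, x >= 0' is:
  Dual:  min b^T y  s.t.  A^T y >= c,  y >= 0.

So the dual LP is:
  minimize  4y1 + 6y2 + 9y3
  subject to:
    y1 + y3 >= 3
    y2 + 4y3 >= 2
    y1, y2, y3 >= 0

Solving the primal: x* = (4, 1.25).
  primal value c^T x* = 14.5.
Solving the dual: y* = (2.5, 0, 0.5).
  dual value b^T y* = 14.5.
Strong duality: c^T x* = b^T y*. Confirmed.

14.5


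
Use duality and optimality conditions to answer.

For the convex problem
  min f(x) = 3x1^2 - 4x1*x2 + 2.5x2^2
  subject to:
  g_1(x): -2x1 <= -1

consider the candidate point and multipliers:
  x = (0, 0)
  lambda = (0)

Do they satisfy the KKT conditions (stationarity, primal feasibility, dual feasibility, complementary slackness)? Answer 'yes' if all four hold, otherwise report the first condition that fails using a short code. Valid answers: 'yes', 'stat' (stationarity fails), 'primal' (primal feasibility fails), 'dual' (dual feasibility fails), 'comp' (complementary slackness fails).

Gradient of f: grad f(x) = Q x + c = (0, 0)
Constraint values g_i(x) = a_i^T x - b_i:
  g_1((0, 0)) = 1
Stationarity residual: grad f(x) + sum_i lambda_i a_i = (0, 0)
  -> stationarity OK
Primal feasibility (all g_i <= 0): FAILS
Dual feasibility (all lambda_i >= 0): OK
Complementary slackness (lambda_i * g_i(x) = 0 for all i): OK

Verdict: the first failing condition is primal_feasibility -> primal.

primal


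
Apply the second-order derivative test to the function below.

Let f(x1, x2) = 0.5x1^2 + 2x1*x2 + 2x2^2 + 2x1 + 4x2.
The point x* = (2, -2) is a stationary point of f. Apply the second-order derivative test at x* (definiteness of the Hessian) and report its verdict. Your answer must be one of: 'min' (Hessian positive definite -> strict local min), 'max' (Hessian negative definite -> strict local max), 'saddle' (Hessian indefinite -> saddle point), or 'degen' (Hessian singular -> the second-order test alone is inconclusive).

Compute the Hessian H = grad^2 f:
  H = [[1, 2], [2, 4]]
Verify stationarity: grad f(x*) = H x* + g = (0, 0).
Eigenvalues of H: 0, 5.
H has a zero eigenvalue (singular; positive semidefinite but not definite), so H is neither positive definite, negative definite, nor indefinite. The second-order test alone is inconclusive -> degen.
(Indeed, f is constant along the null direction of H through x*, so x* is not a strict local extremum.)

degen


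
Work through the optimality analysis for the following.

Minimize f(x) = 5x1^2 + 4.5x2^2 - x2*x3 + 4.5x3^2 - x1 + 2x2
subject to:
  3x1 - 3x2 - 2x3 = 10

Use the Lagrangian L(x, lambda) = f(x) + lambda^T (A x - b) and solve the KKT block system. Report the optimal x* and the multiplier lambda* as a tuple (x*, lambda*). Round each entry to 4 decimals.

Form the Lagrangian:
  L(x, lambda) = (1/2) x^T Q x + c^T x + lambda^T (A x - b)
Stationarity (grad_x L = 0): Q x + c + A^T lambda = 0.
Primal feasibility: A x = b.

This gives the KKT block system:
  [ Q   A^T ] [ x     ]   [-c ]
  [ A    0  ] [ lambda ] = [ b ]

Solving the linear system:
  x*      = (1.1716, -1.5199, -0.9627)
  lambda* = (-3.5721)
  f(x*)   = 15.755

x* = (1.1716, -1.5199, -0.9627), lambda* = (-3.5721)


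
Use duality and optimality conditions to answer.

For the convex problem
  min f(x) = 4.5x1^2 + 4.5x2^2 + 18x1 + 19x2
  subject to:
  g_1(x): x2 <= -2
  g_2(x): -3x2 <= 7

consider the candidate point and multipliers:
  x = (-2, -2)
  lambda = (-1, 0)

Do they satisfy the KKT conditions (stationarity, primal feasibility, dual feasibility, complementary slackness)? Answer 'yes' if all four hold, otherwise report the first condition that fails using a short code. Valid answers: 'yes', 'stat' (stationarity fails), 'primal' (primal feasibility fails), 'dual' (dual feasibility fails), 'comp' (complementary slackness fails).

Gradient of f: grad f(x) = Q x + c = (0, 1)
Constraint values g_i(x) = a_i^T x - b_i:
  g_1((-2, -2)) = 0
  g_2((-2, -2)) = -1
Stationarity residual: grad f(x) + sum_i lambda_i a_i = (0, 0)
  -> stationarity OK
Primal feasibility (all g_i <= 0): OK
Dual feasibility (all lambda_i >= 0): FAILS
Complementary slackness (lambda_i * g_i(x) = 0 for all i): OK

Verdict: the first failing condition is dual_feasibility -> dual.

dual


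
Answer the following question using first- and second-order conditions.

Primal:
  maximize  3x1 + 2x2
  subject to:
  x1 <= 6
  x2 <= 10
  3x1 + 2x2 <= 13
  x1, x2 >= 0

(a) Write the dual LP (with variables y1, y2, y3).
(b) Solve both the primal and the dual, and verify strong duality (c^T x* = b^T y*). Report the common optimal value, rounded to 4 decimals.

The standard primal-dual pair for 'max c^T x s.t. A x <= b, x >= 0' is:
  Dual:  min b^T y  s.t.  A^T y >= c,  y >= 0.

So the dual LP is:
  minimize  6y1 + 10y2 + 13y3
  subject to:
    y1 + 3y3 >= 3
    y2 + 2y3 >= 2
    y1, y2, y3 >= 0

Solving the primal: x* = (4.3333, 0).
  primal value c^T x* = 13.
Solving the dual: y* = (0, 0, 1).
  dual value b^T y* = 13.
Strong duality: c^T x* = b^T y*. Confirmed.

13


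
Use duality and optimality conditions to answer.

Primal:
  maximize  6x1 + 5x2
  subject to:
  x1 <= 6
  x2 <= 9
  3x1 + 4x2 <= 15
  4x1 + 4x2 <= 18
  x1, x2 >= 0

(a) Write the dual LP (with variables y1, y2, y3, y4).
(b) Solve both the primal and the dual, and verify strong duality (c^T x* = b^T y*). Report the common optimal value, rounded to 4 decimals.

The standard primal-dual pair for 'max c^T x s.t. A x <= b, x >= 0' is:
  Dual:  min b^T y  s.t.  A^T y >= c,  y >= 0.

So the dual LP is:
  minimize  6y1 + 9y2 + 15y3 + 18y4
  subject to:
    y1 + 3y3 + 4y4 >= 6
    y2 + 4y3 + 4y4 >= 5
    y1, y2, y3, y4 >= 0

Solving the primal: x* = (4.5, 0).
  primal value c^T x* = 27.
Solving the dual: y* = (0, 0, 0, 1.5).
  dual value b^T y* = 27.
Strong duality: c^T x* = b^T y*. Confirmed.

27


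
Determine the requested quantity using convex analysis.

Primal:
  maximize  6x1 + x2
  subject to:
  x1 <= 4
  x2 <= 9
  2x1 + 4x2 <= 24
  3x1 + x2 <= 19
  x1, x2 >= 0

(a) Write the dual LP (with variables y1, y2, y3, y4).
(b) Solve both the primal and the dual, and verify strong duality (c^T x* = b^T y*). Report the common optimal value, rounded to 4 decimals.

The standard primal-dual pair for 'max c^T x s.t. A x <= b, x >= 0' is:
  Dual:  min b^T y  s.t.  A^T y >= c,  y >= 0.

So the dual LP is:
  minimize  4y1 + 9y2 + 24y3 + 19y4
  subject to:
    y1 + 2y3 + 3y4 >= 6
    y2 + 4y3 + y4 >= 1
    y1, y2, y3, y4 >= 0

Solving the primal: x* = (4, 4).
  primal value c^T x* = 28.
Solving the dual: y* = (5.5, 0, 0.25, 0).
  dual value b^T y* = 28.
Strong duality: c^T x* = b^T y*. Confirmed.

28


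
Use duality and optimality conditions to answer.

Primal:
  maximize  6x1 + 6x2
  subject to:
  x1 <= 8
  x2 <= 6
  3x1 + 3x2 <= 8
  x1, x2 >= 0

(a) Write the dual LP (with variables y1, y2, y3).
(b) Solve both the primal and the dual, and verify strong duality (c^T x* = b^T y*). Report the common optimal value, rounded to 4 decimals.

The standard primal-dual pair for 'max c^T x s.t. A x <= b, x >= 0' is:
  Dual:  min b^T y  s.t.  A^T y >= c,  y >= 0.

So the dual LP is:
  minimize  8y1 + 6y2 + 8y3
  subject to:
    y1 + 3y3 >= 6
    y2 + 3y3 >= 6
    y1, y2, y3 >= 0

Solving the primal: x* = (2.6667, 0).
  primal value c^T x* = 16.
Solving the dual: y* = (0, 0, 2).
  dual value b^T y* = 16.
Strong duality: c^T x* = b^T y*. Confirmed.

16


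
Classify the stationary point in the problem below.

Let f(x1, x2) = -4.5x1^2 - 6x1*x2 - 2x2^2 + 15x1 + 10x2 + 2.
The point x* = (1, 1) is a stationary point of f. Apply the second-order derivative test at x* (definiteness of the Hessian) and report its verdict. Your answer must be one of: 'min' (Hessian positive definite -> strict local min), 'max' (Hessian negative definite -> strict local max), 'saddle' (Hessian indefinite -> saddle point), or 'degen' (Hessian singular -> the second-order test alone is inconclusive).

Compute the Hessian H = grad^2 f:
  H = [[-9, -6], [-6, -4]]
Verify stationarity: grad f(x*) = H x* + g = (0, 0).
Eigenvalues of H: -13, 0.
H has a zero eigenvalue (singular; negative semidefinite but not definite), so H is neither positive definite, negative definite, nor indefinite. The second-order test alone is inconclusive -> degen.
(Indeed, f is constant along the null direction of H through x*, so x* is not a strict local extremum.)

degen


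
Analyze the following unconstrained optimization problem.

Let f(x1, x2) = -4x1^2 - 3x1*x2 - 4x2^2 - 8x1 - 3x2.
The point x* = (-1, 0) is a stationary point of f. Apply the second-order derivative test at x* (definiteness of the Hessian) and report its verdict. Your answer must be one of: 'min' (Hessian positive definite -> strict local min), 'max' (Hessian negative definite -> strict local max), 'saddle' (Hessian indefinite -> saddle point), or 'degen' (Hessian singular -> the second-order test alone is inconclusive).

Compute the Hessian H = grad^2 f:
  H = [[-8, -3], [-3, -8]]
Verify stationarity: grad f(x*) = H x* + g = (0, 0).
Eigenvalues of H: -11, -5.
Both eigenvalues < 0, so H is negative definite -> x* is a strict local max.

max


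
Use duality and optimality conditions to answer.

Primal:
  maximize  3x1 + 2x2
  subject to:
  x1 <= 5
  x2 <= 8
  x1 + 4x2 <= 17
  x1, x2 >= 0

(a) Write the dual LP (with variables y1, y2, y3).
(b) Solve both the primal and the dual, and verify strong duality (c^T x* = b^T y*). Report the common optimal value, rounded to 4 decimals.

The standard primal-dual pair for 'max c^T x s.t. A x <= b, x >= 0' is:
  Dual:  min b^T y  s.t.  A^T y >= c,  y >= 0.

So the dual LP is:
  minimize  5y1 + 8y2 + 17y3
  subject to:
    y1 + y3 >= 3
    y2 + 4y3 >= 2
    y1, y2, y3 >= 0

Solving the primal: x* = (5, 3).
  primal value c^T x* = 21.
Solving the dual: y* = (2.5, 0, 0.5).
  dual value b^T y* = 21.
Strong duality: c^T x* = b^T y*. Confirmed.

21
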